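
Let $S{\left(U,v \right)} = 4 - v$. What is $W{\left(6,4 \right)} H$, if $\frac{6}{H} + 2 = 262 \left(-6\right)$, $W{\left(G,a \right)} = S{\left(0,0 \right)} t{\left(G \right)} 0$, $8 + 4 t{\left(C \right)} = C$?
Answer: $0$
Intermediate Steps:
$t{\left(C \right)} = -2 + \frac{C}{4}$
$W{\left(G,a \right)} = 0$ ($W{\left(G,a \right)} = \left(4 - 0\right) \left(-2 + \frac{G}{4}\right) 0 = \left(4 + 0\right) \left(-2 + \frac{G}{4}\right) 0 = 4 \left(-2 + \frac{G}{4}\right) 0 = \left(-8 + G\right) 0 = 0$)
$H = - \frac{3}{787}$ ($H = \frac{6}{-2 + 262 \left(-6\right)} = \frac{6}{-2 - 1572} = \frac{6}{-1574} = 6 \left(- \frac{1}{1574}\right) = - \frac{3}{787} \approx -0.0038119$)
$W{\left(6,4 \right)} H = 0 \left(- \frac{3}{787}\right) = 0$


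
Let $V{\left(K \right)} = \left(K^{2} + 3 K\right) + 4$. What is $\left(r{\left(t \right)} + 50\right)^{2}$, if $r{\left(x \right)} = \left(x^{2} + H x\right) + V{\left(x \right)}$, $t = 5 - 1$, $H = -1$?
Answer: $8836$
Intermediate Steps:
$t = 4$
$V{\left(K \right)} = 4 + K^{2} + 3 K$
$r{\left(x \right)} = 4 + 2 x + 2 x^{2}$ ($r{\left(x \right)} = \left(x^{2} - x\right) + \left(4 + x^{2} + 3 x\right) = 4 + 2 x + 2 x^{2}$)
$\left(r{\left(t \right)} + 50\right)^{2} = \left(\left(4 + 2 \cdot 4 + 2 \cdot 4^{2}\right) + 50\right)^{2} = \left(\left(4 + 8 + 2 \cdot 16\right) + 50\right)^{2} = \left(\left(4 + 8 + 32\right) + 50\right)^{2} = \left(44 + 50\right)^{2} = 94^{2} = 8836$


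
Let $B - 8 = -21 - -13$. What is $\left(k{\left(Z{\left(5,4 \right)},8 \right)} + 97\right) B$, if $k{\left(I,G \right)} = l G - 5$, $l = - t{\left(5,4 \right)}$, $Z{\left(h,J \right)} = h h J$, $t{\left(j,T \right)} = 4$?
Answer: $0$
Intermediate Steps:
$B = 0$ ($B = 8 - 8 = 0$)
$Z{\left(h,J \right)} = J h^{2}$ ($Z{\left(h,J \right)} = h^{2} J = J h^{2}$)
$l = -4$ ($l = \left(-1\right) 4 = -4$)
$k{\left(I,G \right)} = -5 - 4 G$ ($k{\left(I,G \right)} = - 4 G - 5 = -5 - 4 G$)
$\left(k{\left(Z{\left(5,4 \right)},8 \right)} + 97\right) B = \left(\left(-5 - 32\right) + 97\right) 0 = \left(-37 + 97\right) 0 = 60 \cdot 0 = 0$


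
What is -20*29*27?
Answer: -15660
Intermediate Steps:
-20*29*27 = -580*27 = -15660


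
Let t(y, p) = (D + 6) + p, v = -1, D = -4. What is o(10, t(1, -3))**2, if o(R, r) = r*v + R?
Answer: 121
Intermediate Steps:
t(y, p) = 2 + p (t(y, p) = (-4 + 6) + p = 2 + p)
o(R, r) = R - r (o(R, r) = r*(-1) + R = -r + R = R - r)
o(10, t(1, -3))**2 = (10 - (2 - 3))**2 = (10 - 1*(-1))**2 = (10 + 1)**2 = 11**2 = 121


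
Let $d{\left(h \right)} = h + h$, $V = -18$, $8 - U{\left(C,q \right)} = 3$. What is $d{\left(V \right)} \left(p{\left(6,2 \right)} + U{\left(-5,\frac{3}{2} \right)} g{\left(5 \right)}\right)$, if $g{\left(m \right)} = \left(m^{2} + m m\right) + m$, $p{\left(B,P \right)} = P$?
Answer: $-9972$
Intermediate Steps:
$U{\left(C,q \right)} = 5$ ($U{\left(C,q \right)} = 8 - 3 = 5$)
$g{\left(m \right)} = m + 2 m^{2}$ ($g{\left(m \right)} = \left(m^{2} + m^{2}\right) + m = 2 m^{2} + m = m + 2 m^{2}$)
$d{\left(h \right)} = 2 h$
$d{\left(V \right)} \left(p{\left(6,2 \right)} + U{\left(-5,\frac{3}{2} \right)} g{\left(5 \right)}\right) = 2 \left(-18\right) \left(2 + 5 \cdot 5 \left(1 + 2 \cdot 5\right)\right) = - 36 \left(2 + 5 \cdot 5 \left(1 + 10\right)\right) = - 36 \left(2 + 5 \cdot 5 \cdot 11\right) = - 36 \left(2 + 5 \cdot 55\right) = - 36 \left(2 + 275\right) = \left(-36\right) 277 = -9972$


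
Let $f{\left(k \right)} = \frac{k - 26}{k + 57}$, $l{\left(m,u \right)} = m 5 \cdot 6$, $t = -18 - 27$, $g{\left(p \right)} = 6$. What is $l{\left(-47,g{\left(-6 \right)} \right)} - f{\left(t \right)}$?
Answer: $- \frac{16849}{12} \approx -1404.1$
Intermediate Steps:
$t = -45$
$l{\left(m,u \right)} = 30 m$ ($l{\left(m,u \right)} = 5 m 6 = 30 m$)
$f{\left(k \right)} = \frac{-26 + k}{57 + k}$
$l{\left(-47,g{\left(-6 \right)} \right)} - f{\left(t \right)} = 30 \left(-47\right) - \frac{-26 - 45}{57 - 45} = -1410 - \frac{1}{12} \left(-71\right) = -1410 - - \frac{71}{12} = -1410 + \frac{71}{12} = - \frac{16849}{12}$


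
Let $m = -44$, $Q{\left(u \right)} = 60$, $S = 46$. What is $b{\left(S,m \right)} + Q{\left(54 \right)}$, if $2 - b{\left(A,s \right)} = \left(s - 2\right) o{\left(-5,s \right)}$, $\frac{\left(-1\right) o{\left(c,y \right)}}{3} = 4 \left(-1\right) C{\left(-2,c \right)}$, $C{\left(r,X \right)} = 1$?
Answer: $614$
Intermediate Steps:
$o{\left(c,y \right)} = 12$ ($o{\left(c,y \right)} = - 3 \cdot 4 \left(-1\right) 1 = - 3 \left(\left(-4\right) 1\right) = \left(-3\right) \left(-4\right) = 12$)
$b{\left(A,s \right)} = 26 - 12 s$ ($b{\left(A,s \right)} = 2 - \left(s - 2\right) 12 = 2 - \left(-2 + s\right) 12 = 2 - \left(-24 + 12 s\right) = 26 - 12 s$)
$b{\left(S,m \right)} + Q{\left(54 \right)} = \left(26 - -528\right) + 60 = \left(26 + 528\right) + 60 = 554 + 60 = 614$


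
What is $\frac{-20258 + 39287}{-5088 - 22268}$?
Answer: $- \frac{19029}{27356} \approx -0.69561$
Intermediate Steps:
$\frac{-20258 + 39287}{-5088 - 22268} = \frac{19029}{-27356} = 19029 \left(- \frac{1}{27356}\right) = - \frac{19029}{27356}$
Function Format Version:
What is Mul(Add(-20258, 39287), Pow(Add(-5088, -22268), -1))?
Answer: Rational(-19029, 27356) ≈ -0.69561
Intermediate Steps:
Mul(Add(-20258, 39287), Pow(Add(-5088, -22268), -1)) = Mul(19029, Pow(-27356, -1)) = Mul(19029, Rational(-1, 27356)) = Rational(-19029, 27356)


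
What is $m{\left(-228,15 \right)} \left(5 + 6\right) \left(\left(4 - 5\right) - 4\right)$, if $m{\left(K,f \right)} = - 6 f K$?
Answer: $-1128600$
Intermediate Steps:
$m{\left(K,f \right)} = - 6 K f$
$m{\left(-228,15 \right)} \left(5 + 6\right) \left(\left(4 - 5\right) - 4\right) = \left(-6\right) \left(-228\right) 15 \left(5 + 6\right) \left(\left(4 - 5\right) - 4\right) = 20520 \cdot 11 \left(-1 - 4\right) = 20520 \cdot 11 \left(-5\right) = 20520 \left(-55\right) = -1128600$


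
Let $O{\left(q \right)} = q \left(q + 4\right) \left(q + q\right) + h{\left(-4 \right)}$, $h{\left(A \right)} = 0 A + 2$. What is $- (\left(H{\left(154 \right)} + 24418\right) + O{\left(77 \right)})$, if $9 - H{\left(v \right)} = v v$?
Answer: $-961211$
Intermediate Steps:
$H{\left(v \right)} = 9 - v^{2}$ ($H{\left(v \right)} = 9 - v v = 9 - v^{2}$)
$h{\left(A \right)} = 2$ ($h{\left(A \right)} = 0 + 2 = 2$)
$O{\left(q \right)} = 2 + 2 q^{2} \left(4 + q\right)$ ($O{\left(q \right)} = q \left(q + 4\right) \left(q + q\right) + 2 = q \left(4 + q\right) 2 q + 2 = q 2 q \left(4 + q\right) + 2 = 2 q^{2} \left(4 + q\right) + 2 = 2 + 2 q^{2} \left(4 + q\right)$)
$- (\left(H{\left(154 \right)} + 24418\right) + O{\left(77 \right)}) = - (\left(\left(9 - 154^{2}\right) + 24418\right) + \left(2 + 2 \cdot 77^{3} + 8 \cdot 77^{2}\right)) = - (\left(\left(9 - 23716\right) + 24418\right) + \left(2 + 2 \cdot 456533 + 8 \cdot 5929\right)) = - (\left(\left(9 - 23716\right) + 24418\right) + \left(2 + 913066 + 47432\right)) = - (\left(-23707 + 24418\right) + 960500) = - (711 + 960500) = \left(-1\right) 961211 = -961211$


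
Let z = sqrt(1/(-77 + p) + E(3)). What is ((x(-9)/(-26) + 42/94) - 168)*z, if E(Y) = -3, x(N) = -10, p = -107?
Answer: -25535*I*sqrt(25438)/14053 ≈ -289.81*I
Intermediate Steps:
z = I*sqrt(25438)/92 (z = sqrt(1/(-77 - 107) - 3) = sqrt(1/(-184) - 3) = sqrt(-1/184 - 3) = sqrt(-553/184) = I*sqrt(25438)/92 ≈ 1.7336*I)
((x(-9)/(-26) + 42/94) - 168)*z = ((-10/(-26) + 42/94) - 168)*(I*sqrt(25438)/92) = ((-10*(-1/26) + 42*(1/94)) - 168)*(I*sqrt(25438)/92) = ((5/13 + 21/47) - 168)*(I*sqrt(25438)/92) = (508/611 - 168)*(I*sqrt(25438)/92) = -25535*I*sqrt(25438)/14053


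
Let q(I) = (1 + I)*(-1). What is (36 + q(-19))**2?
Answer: 2916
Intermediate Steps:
q(I) = -1 - I
(36 + q(-19))**2 = (36 + (-1 - 1*(-19)))**2 = (36 + (-1 + 19))**2 = (36 + 18)**2 = 54**2 = 2916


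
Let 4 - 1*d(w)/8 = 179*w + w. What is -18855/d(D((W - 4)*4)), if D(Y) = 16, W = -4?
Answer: 18855/23008 ≈ 0.81950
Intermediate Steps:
d(w) = 32 - 1440*w (d(w) = 32 - 8*(179*w + w) = 32 - 1440*w)
-18855/d(D((W - 4)*4)) = -18855/(32 - 1440*16) = -18855/(32 - 23040) = -18855/(-23008) = -18855*(-1/23008) = 18855/23008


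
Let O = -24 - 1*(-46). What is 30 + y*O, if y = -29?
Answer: -608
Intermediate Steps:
O = 22 (O = -24 + 46 = 22)
30 + y*O = 30 - 29*22 = 30 - 638 = -608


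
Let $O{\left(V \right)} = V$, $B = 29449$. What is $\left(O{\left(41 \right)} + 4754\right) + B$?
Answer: $34244$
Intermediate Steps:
$\left(O{\left(41 \right)} + 4754\right) + B = \left(41 + 4754\right) + 29449 = 4795 + 29449 = 34244$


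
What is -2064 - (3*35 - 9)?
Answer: -2160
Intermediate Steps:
-2064 - (3*35 - 9) = -2064 - (105 - 9) = -2064 - 1*96 = -2064 - 96 = -2160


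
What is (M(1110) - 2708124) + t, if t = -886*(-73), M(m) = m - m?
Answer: -2643446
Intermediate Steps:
M(m) = 0
t = 64678
(M(1110) - 2708124) + t = (0 - 2708124) + 64678 = -2708124 + 64678 = -2643446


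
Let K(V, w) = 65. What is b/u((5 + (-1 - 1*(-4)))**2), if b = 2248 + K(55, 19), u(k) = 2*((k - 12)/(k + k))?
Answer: 37008/13 ≈ 2846.8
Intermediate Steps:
u(k) = (-12 + k)/k (u(k) = 2*((-12 + k)/((2*k))) = 2*((-12 + k)*(1/(2*k))) = 2*((-12 + k)/(2*k)) = (-12 + k)/k)
b = 2313 (b = 2248 + 65 = 2313)
b/u((5 + (-1 - 1*(-4)))**2) = 2313/(((-12 + (5 + (-1 - 1*(-4)))**2)/((5 + (-1 - 1*(-4)))**2))) = 2313/(((-12 + (5 + (-1 + 4))**2)/((5 + (-1 + 4))**2))) = 2313/(((-12 + (5 + 3)**2)/((5 + 3)**2))) = 2313/(((-12 + 8**2)/(8**2))) = 2313/(((-12 + 64)/64)) = 2313/(((1/64)*52)) = 2313/(13/16) = 2313*(16/13) = 37008/13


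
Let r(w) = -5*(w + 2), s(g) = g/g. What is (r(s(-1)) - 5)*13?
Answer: -260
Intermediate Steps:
s(g) = 1
r(w) = -10 - 5*w (r(w) = -5*(2 + w) = -10 - 5*w)
(r(s(-1)) - 5)*13 = ((-10 - 5*1) - 5)*13 = ((-10 - 5) - 5)*13 = (-15 - 5)*13 = -20*13 = -260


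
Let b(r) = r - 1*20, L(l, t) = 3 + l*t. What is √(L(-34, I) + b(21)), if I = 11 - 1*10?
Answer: I*√30 ≈ 5.4772*I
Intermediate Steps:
I = 1 (I = 11 - 10 = 1)
b(r) = -20 + r (b(r) = r - 20 = -20 + r)
√(L(-34, I) + b(21)) = √((3 - 34*1) + (-20 + 21)) = √((3 - 34) + 1) = √(-31 + 1) = √(-30) = I*√30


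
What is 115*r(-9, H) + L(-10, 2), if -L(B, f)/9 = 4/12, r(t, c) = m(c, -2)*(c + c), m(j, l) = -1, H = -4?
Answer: 917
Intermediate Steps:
r(t, c) = -2*c (r(t, c) = -(c + c) = -2*c)
L(B, f) = -3 (L(B, f) = -36/12 = -9*1/3 = -3)
115*r(-9, H) + L(-10, 2) = 115*(-2*(-4)) - 3 = 115*8 - 3 = 920 - 3 = 917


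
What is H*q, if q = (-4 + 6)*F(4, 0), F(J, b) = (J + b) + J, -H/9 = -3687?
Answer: 530928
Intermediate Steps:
H = 33183 (H = -9*(-3687) = 33183)
F(J, b) = b + 2*J
q = 16 (q = (-4 + 6)*(0 + 2*4) = 2*(0 + 8) = 2*8 = 16)
H*q = 33183*16 = 530928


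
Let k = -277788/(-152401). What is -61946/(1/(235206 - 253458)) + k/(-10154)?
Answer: 874820010357418890/773739877 ≈ 1.1306e+9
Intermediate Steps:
k = 277788/152401 (k = -277788*(-1/152401) = 277788/152401 ≈ 1.8227)
-61946/(1/(235206 - 253458)) + k/(-10154) = -61946/(1/(235206 - 253458)) + (277788/152401)/(-10154) = -61946/(1/(-18252)) + (277788/152401)*(-1/10154) = -61946/(-1/18252) - 138894/773739877 = -61946*(-18252) - 138894/773739877 = 1130638392 - 138894/773739877 = 874820010357418890/773739877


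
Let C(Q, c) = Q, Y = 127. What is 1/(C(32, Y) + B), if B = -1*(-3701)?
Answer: 1/3733 ≈ 0.00026788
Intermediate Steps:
B = 3701
1/(C(32, Y) + B) = 1/(32 + 3701) = 1/3733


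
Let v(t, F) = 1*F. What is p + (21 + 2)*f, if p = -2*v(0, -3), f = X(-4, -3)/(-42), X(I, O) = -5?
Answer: 367/42 ≈ 8.7381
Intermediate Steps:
v(t, F) = F
f = 5/42 (f = -5/(-42) = -5*(-1/42) = 5/42 ≈ 0.11905)
p = 6 (p = -2*(-3) = 6)
p + (21 + 2)*f = 6 + (21 + 2)*(5/42) = 6 + 23*(5/42) = 6 + 115/42 = 367/42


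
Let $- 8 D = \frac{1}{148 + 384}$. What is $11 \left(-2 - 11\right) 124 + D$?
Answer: $- \frac{75467393}{4256} \approx -17732.0$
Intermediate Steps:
$D = - \frac{1}{4256}$ ($D = - \frac{1}{8 \left(148 + 384\right)} = - \frac{1}{8 \cdot 532} = \left(- \frac{1}{8}\right) \frac{1}{532} = - \frac{1}{4256} \approx -0.00023496$)
$11 \left(-2 - 11\right) 124 + D = 11 \left(-2 - 11\right) 124 - \frac{1}{4256} = 11 \left(-13\right) 124 - \frac{1}{4256} = \left(-143\right) 124 - \frac{1}{4256} = -17732 - \frac{1}{4256} = - \frac{75467393}{4256}$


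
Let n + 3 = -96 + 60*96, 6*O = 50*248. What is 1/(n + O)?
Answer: 3/23183 ≈ 0.00012941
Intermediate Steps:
O = 6200/3 (O = (50*248)/6 = (⅙)*12400 = 6200/3 ≈ 2066.7)
n = 5661 (n = -3 + (-96 + 60*96) = -3 + (-96 + 5760) = -3 + 5664 = 5661)
1/(n + O) = 1/(5661 + 6200/3) = 1/(23183/3) = 3/23183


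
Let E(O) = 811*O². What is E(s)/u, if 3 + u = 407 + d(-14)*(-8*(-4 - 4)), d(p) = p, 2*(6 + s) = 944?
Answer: -44028379/123 ≈ -3.5795e+5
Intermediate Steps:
s = 466 (s = -6 + (½)*944 = -6 + 472 = 466)
u = -492 (u = -3 + (407 - (-112)*(-4 - 4)) = -3 + (407 - (-112)*(-8)) = -3 + (407 - 14*64) = -3 + (407 - 896) = -3 - 489 = -492)
E(s)/u = (811*466²)/(-492) = (811*217156)*(-1/492) = 176113516*(-1/492) = -44028379/123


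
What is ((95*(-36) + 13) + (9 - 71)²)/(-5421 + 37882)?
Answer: 437/32461 ≈ 0.013462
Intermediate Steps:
((95*(-36) + 13) + (9 - 71)²)/(-5421 + 37882) = ((-3420 + 13) + (-62)²)/32461 = (-3407 + 3844)*(1/32461) = 437*(1/32461) = 437/32461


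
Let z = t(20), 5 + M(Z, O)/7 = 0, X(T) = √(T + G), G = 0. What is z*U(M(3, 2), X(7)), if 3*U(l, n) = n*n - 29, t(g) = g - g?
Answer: 0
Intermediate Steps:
X(T) = √T (X(T) = √(T + 0) = √T)
M(Z, O) = -35 (M(Z, O) = -35 + 7*0 = -35 + 0 = -35)
t(g) = 0
U(l, n) = -29/3 + n²/3 (U(l, n) = (n*n - 29)/3 = (n² - 29)/3 = (-29 + n²)/3 = -29/3 + n²/3)
z = 0
z*U(M(3, 2), X(7)) = 0*(-29/3 + (√7)²/3) = 0*(-29/3 + (⅓)*7) = 0*(-29/3 + 7/3) = 0*(-22/3) = 0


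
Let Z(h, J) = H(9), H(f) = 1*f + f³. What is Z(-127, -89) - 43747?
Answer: -43009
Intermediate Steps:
H(f) = f + f³
Z(h, J) = 738 (Z(h, J) = 9 + 9³ = 9 + 729 = 738)
Z(-127, -89) - 43747 = 738 - 43747 = -43009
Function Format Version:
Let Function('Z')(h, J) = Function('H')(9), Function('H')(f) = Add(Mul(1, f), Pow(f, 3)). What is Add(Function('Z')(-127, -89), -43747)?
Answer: -43009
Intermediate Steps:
Function('H')(f) = Add(f, Pow(f, 3))
Function('Z')(h, J) = 738 (Function('Z')(h, J) = Add(9, Pow(9, 3)) = Add(9, 729) = 738)
Add(Function('Z')(-127, -89), -43747) = Add(738, -43747) = -43009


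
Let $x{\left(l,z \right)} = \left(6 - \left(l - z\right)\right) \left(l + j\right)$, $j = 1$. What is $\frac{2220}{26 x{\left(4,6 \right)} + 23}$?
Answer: $\frac{2220}{1063} \approx 2.0884$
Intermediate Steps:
$x{\left(l,z \right)} = \left(1 + l\right) \left(6 + z - l\right)$ ($x{\left(l,z \right)} = \left(6 - \left(l - z\right)\right) \left(l + 1\right) = \left(6 + z - l\right) \left(1 + l\right) = \left(1 + l\right) \left(6 + z - l\right)$)
$\frac{2220}{26 x{\left(4,6 \right)} + 23} = \frac{2220}{26 \left(6 + 6 - 4^{2} + 5 \cdot 4 + 4 \cdot 6\right) + 23} = \frac{2220}{26 \left(6 + 6 - 16 + 20 + 24\right) + 23} = \frac{2220}{26 \cdot 40 + 23} = \frac{2220}{1040 + 23} = \frac{2220}{1063}$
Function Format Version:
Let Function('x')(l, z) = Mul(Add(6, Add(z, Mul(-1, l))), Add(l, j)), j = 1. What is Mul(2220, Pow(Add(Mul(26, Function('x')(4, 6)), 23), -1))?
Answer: Rational(2220, 1063) ≈ 2.0884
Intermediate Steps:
Function('x')(l, z) = Mul(Add(1, l), Add(6, z, Mul(-1, l))) (Function('x')(l, z) = Mul(Add(6, Add(z, Mul(-1, l))), Add(l, 1)) = Mul(Add(6, z, Mul(-1, l)), Add(1, l)) = Mul(Add(1, l), Add(6, z, Mul(-1, l))))
Mul(2220, Pow(Add(Mul(26, Function('x')(4, 6)), 23), -1)) = Mul(2220, Pow(Add(Mul(26, Add(6, 6, Mul(-1, Pow(4, 2)), Mul(5, 4), Mul(4, 6))), 23), -1)) = Mul(2220, Pow(Add(Mul(26, Add(6, 6, Mul(-1, 16), 20, 24)), 23), -1)) = Mul(2220, Pow(Add(Mul(26, Add(6, 6, -16, 20, 24)), 23), -1)) = Mul(2220, Pow(Add(Mul(26, 40), 23), -1)) = Mul(2220, Pow(Add(1040, 23), -1)) = Mul(2220, Pow(1063, -1)) = Mul(2220, Rational(1, 1063)) = Rational(2220, 1063)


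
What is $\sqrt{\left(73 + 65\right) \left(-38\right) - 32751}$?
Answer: $i \sqrt{37995} \approx 194.92 i$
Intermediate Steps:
$\sqrt{\left(73 + 65\right) \left(-38\right) - 32751} = \sqrt{138 \left(-38\right) - 32751} = \sqrt{-5244 - 32751} = \sqrt{-37995} = i \sqrt{37995}$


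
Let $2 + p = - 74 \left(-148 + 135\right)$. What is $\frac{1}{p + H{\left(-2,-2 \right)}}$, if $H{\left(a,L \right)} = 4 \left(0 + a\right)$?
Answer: $\frac{1}{952} \approx 0.0010504$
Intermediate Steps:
$H{\left(a,L \right)} = 4 a$
$p = 960$ ($p = -2 - 74 \left(-148 + 135\right) = -2 - -962 = -2 + 962 = 960$)
$\frac{1}{p + H{\left(-2,-2 \right)}} = \frac{1}{960 + 4 \left(-2\right)} = \frac{1}{960 - 8} = \frac{1}{952}$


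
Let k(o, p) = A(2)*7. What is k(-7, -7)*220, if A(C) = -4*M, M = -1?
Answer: 6160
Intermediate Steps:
A(C) = 4 (A(C) = -4*(-1) = 4)
k(o, p) = 28 (k(o, p) = 4*7 = 28)
k(-7, -7)*220 = 28*220 = 6160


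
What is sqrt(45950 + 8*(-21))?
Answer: sqrt(45782) ≈ 213.97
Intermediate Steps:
sqrt(45950 + 8*(-21)) = sqrt(45950 - 168) = sqrt(45782)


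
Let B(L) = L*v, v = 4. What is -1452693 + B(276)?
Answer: -1451589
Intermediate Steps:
B(L) = 4*L (B(L) = L*4 = 4*L)
-1452693 + B(276) = -1452693 + 4*276 = -1452693 + 1104 = -1451589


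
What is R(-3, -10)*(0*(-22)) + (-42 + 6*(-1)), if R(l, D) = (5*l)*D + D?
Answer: -48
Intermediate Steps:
R(l, D) = D + 5*D*l (R(l, D) = 5*D*l + D = D + 5*D*l)
R(-3, -10)*(0*(-22)) + (-42 + 6*(-1)) = (-10*(1 + 5*(-3)))*(0*(-22)) + (-42 + 6*(-1)) = -10*(1 - 15)*0 + (-42 - 6) = -10*(-14)*0 - 48 = 140*0 - 48 = 0 - 48 = -48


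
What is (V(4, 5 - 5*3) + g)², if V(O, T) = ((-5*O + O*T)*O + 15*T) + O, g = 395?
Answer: 81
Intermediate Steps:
V(O, T) = O + 15*T + O*(-5*O + O*T) (V(O, T) = (O*(-5*O + O*T) + 15*T) + O = (15*T + O*(-5*O + O*T)) + O = O + 15*T + O*(-5*O + O*T))
(V(4, 5 - 5*3) + g)² = ((4 - 5*4² + 15*(5 - 5*3) + (5 - 5*3)*4²) + 395)² = ((4 - 5*16 + 15*(5 - 15) + (5 - 15)*16) + 395)² = ((4 - 80 + 15*(-10) - 10*16) + 395)² = ((4 - 80 - 150 - 160) + 395)² = (-386 + 395)² = 9² = 81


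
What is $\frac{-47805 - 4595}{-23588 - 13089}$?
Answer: $\frac{52400}{36677} \approx 1.4287$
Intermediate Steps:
$\frac{-47805 - 4595}{-23588 - 13089} = - \frac{52400}{-36677} = \left(-52400\right) \left(- \frac{1}{36677}\right) = \frac{52400}{36677}$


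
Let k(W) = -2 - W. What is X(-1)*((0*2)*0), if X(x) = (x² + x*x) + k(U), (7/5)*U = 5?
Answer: 0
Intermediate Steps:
U = 25/7 (U = (5/7)*5 = 25/7 ≈ 3.5714)
X(x) = -39/7 + 2*x² (X(x) = (x² + x*x) + (-2 - 1*25/7) = (x² + x²) + (-2 - 25/7) = 2*x² - 39/7 = -39/7 + 2*x²)
X(-1)*((0*2)*0) = (-39/7 + 2*(-1)²)*((0*2)*0) = (-39/7 + 2*1)*(0*0) = (-39/7 + 2)*0 = -25/7*0 = 0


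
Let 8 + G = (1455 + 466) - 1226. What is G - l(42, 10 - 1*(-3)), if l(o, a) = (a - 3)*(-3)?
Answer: 717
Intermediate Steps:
G = 687 (G = -8 + ((1455 + 466) - 1226) = -8 + (1921 - 1226) = -8 + 695 = 687)
l(o, a) = 9 - 3*a (l(o, a) = (-3 + a)*(-3) = 9 - 3*a)
G - l(42, 10 - 1*(-3)) = 687 - (9 - 3*(10 - 1*(-3))) = 687 - (9 - 3*(10 + 3)) = 687 - (9 - 3*13) = 687 - (9 - 39) = 687 - 1*(-30) = 687 + 30 = 717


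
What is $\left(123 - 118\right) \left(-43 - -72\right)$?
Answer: $145$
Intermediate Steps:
$\left(123 - 118\right) \left(-43 - -72\right) = 5 \left(-43 + 72\right) = 5 \cdot 29 = 145$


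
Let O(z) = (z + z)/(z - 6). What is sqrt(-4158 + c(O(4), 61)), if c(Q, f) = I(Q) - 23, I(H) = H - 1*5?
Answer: I*sqrt(4190) ≈ 64.73*I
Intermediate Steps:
I(H) = -5 + H (I(H) = H - 5 = -5 + H)
O(z) = 2*z/(-6 + z) (O(z) = (2*z)/(-6 + z) = 2*z/(-6 + z))
c(Q, f) = -28 + Q (c(Q, f) = (-5 + Q) - 23 = -28 + Q)
sqrt(-4158 + c(O(4), 61)) = sqrt(-4158 + (-28 + 2*4/(-6 + 4))) = sqrt(-4158 + (-28 + 2*4/(-2))) = sqrt(-4158 + (-28 + 2*4*(-1/2))) = sqrt(-4158 + (-28 - 4)) = sqrt(-4158 - 32) = sqrt(-4190) = I*sqrt(4190)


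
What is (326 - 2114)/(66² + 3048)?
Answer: -149/617 ≈ -0.24149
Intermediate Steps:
(326 - 2114)/(66² + 3048) = -1788/(4356 + 3048) = -1788/7404 = -1788*1/7404 = -149/617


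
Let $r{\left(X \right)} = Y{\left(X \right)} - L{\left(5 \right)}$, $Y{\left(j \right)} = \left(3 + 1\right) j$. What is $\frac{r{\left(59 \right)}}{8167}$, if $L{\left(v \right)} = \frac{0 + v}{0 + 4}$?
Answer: $\frac{939}{32668} \approx 0.028744$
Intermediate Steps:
$Y{\left(j \right)} = 4 j$
$L{\left(v \right)} = \frac{v}{4}$
$r{\left(X \right)} = - \frac{5}{4} + 4 X$ ($r{\left(X \right)} = 4 X - \frac{1}{4} \cdot 5 = 4 X - \frac{5}{4} = - \frac{5}{4} + 4 X$)
$\frac{r{\left(59 \right)}}{8167} = \frac{- \frac{5}{4} + 4 \cdot 59}{8167} = \left(- \frac{5}{4} + 236\right) \frac{1}{8167} = \frac{939}{4} \cdot \frac{1}{8167} = \frac{939}{32668}$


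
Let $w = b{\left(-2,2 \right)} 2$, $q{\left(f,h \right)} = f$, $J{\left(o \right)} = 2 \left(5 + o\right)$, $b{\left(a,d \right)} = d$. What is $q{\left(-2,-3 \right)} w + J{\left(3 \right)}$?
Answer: $8$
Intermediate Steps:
$J{\left(o \right)} = 10 + 2 o$
$w = 4$ ($w = 2 \cdot 2 = 4$)
$q{\left(-2,-3 \right)} w + J{\left(3 \right)} = \left(-2\right) 4 + \left(10 + 2 \cdot 3\right) = -8 + \left(10 + 6\right) = -8 + 16 = 8$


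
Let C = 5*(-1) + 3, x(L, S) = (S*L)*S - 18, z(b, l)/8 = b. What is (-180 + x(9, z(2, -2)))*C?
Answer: -4212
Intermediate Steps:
z(b, l) = 8*b
x(L, S) = -18 + L*S² (x(L, S) = (L*S)*S - 18 = L*S² - 18 = -18 + L*S²)
C = -2 (C = -5 + 3 = -2)
(-180 + x(9, z(2, -2)))*C = (-180 + (-18 + 9*(8*2)²))*(-2) = (-180 + (-18 + 9*16²))*(-2) = (-180 + (-18 + 9*256))*(-2) = (-180 + (-18 + 2304))*(-2) = (-180 + 2286)*(-2) = 2106*(-2) = -4212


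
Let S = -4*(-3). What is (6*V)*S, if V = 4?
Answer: 288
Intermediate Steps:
S = 12
(6*V)*S = (6*4)*12 = 24*12 = 288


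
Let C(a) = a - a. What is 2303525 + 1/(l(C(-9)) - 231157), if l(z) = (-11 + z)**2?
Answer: 532197201899/231036 ≈ 2.3035e+6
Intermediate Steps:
C(a) = 0
2303525 + 1/(l(C(-9)) - 231157) = 2303525 + 1/((-11 + 0)**2 - 231157) = 2303525 + 1/((-11)**2 - 231157) = 2303525 + 1/(121 - 231157) = 2303525 + 1/(-231036) = 2303525 - 1/231036 = 532197201899/231036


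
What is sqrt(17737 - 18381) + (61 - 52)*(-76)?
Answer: -684 + 2*I*sqrt(161) ≈ -684.0 + 25.377*I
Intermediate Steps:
sqrt(17737 - 18381) + (61 - 52)*(-76) = sqrt(-644) + 9*(-76) = 2*I*sqrt(161) - 684 = -684 + 2*I*sqrt(161)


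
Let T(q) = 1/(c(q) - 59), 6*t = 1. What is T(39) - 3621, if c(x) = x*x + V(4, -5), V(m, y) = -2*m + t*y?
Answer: -31571493/8719 ≈ -3621.0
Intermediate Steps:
t = ⅙ (t = (⅙)*1 = ⅙ ≈ 0.16667)
V(m, y) = -2*m + y/6
c(x) = -53/6 + x² (c(x) = x*x + (-2*4 + (⅙)*(-5)) = x² + (-8 - ⅚) = x² - 53/6 = -53/6 + x²)
T(q) = 1/(-407/6 + q²) (T(q) = 1/((-53/6 + q²) - 59) = 1/(-407/6 + q²))
T(39) - 3621 = 6/(-407 + 6*39²) - 3621 = 6/(-407 + 6*1521) - 3621 = 6/(-407 + 9126) - 3621 = 6/8719 - 3621 = -31571493/8719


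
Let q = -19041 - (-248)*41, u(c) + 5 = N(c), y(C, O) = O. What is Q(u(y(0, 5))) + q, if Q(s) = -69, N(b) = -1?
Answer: -8942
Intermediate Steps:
u(c) = -6 (u(c) = -5 - 1 = -6)
q = -8873 (q = -19041 - 1*(-10168) = -19041 + 10168 = -8873)
Q(u(y(0, 5))) + q = -69 - 8873 = -8942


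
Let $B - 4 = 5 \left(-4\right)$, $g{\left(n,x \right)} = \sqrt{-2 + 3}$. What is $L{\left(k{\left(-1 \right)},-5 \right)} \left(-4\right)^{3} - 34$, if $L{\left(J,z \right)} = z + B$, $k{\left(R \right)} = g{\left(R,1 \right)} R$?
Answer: $1310$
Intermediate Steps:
$g{\left(n,x \right)} = 1$ ($g{\left(n,x \right)} = \sqrt{1} = 1$)
$k{\left(R \right)} = R$ ($k{\left(R \right)} = 1 R = R$)
$B = -16$ ($B = 4 + 5 \left(-4\right) = 4 - 20 = -16$)
$L{\left(J,z \right)} = -16 + z$ ($L{\left(J,z \right)} = z - 16 = -16 + z$)
$L{\left(k{\left(-1 \right)},-5 \right)} \left(-4\right)^{3} - 34 = \left(-16 - 5\right) \left(-4\right)^{3} - 34 = \left(-21\right) \left(-64\right) - 34 = 1344 - 34 = 1310$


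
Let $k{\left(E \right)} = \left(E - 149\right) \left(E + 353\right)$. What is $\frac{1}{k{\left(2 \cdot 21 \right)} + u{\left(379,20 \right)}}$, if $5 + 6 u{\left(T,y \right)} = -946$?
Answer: $- \frac{2}{84847} \approx -2.3572 \cdot 10^{-5}$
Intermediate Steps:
$u{\left(T,y \right)} = - \frac{317}{2}$ ($u{\left(T,y \right)} = - \frac{5}{6} + \frac{1}{6} \left(-946\right) = - \frac{5}{6} - \frac{473}{3} = - \frac{317}{2}$)
$k{\left(E \right)} = \left(-149 + E\right) \left(353 + E\right)$
$\frac{1}{k{\left(2 \cdot 21 \right)} + u{\left(379,20 \right)}} = \frac{1}{\left(-52597 + \left(2 \cdot 21\right)^{2} + 204 \cdot 2 \cdot 21\right) - \frac{317}{2}} = \frac{1}{\left(-52597 + 42^{2} + 204 \cdot 42\right) - \frac{317}{2}} = \frac{1}{\left(-52597 + 1764 + 8568\right) - \frac{317}{2}} = \frac{1}{-42265 - \frac{317}{2}} = \frac{1}{- \frac{84847}{2}} = - \frac{2}{84847}$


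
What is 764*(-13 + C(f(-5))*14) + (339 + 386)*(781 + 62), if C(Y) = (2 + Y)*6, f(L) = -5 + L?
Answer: 87835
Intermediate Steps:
C(Y) = 12 + 6*Y
764*(-13 + C(f(-5))*14) + (339 + 386)*(781 + 62) = 764*(-13 + (12 + 6*(-5 - 5))*14) + (339 + 386)*(781 + 62) = 764*(-13 + (12 + 6*(-10))*14) + 725*843 = 764*(-13 + (12 - 60)*14) + 611175 = 764*(-13 - 48*14) + 611175 = 764*(-13 - 672) + 611175 = 764*(-685) + 611175 = -523340 + 611175 = 87835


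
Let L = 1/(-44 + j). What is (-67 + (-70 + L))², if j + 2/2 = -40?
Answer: 135629316/7225 ≈ 18772.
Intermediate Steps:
j = -41 (j = -1 - 40 = -41)
L = -1/85 (L = 1/(-44 - 41) = 1/(-85) = -1/85 ≈ -0.011765)
(-67 + (-70 + L))² = (-67 + (-70 - 1/85))² = (-67 - 5951/85)² = (-11646/85)² = 135629316/7225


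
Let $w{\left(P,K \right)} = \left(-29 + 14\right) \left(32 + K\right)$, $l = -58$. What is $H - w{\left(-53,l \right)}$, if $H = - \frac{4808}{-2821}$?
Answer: $- \frac{1095382}{2821} \approx -388.3$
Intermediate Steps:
$w{\left(P,K \right)} = -480 - 15 K$ ($w{\left(P,K \right)} = - 15 \left(32 + K\right) = -480 - 15 K$)
$H = \frac{4808}{2821}$ ($H = \left(-4808\right) \left(- \frac{1}{2821}\right) = \frac{4808}{2821} \approx 1.7044$)
$H - w{\left(-53,l \right)} = \frac{4808}{2821} - \left(-480 - -870\right) = \frac{4808}{2821} - \left(-480 + 870\right) = \frac{4808}{2821} - 390 = - \frac{1095382}{2821}$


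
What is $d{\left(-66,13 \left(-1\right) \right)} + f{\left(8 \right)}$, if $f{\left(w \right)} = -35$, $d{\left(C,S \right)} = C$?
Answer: $-101$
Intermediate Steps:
$d{\left(-66,13 \left(-1\right) \right)} + f{\left(8 \right)} = -66 - 35 = -101$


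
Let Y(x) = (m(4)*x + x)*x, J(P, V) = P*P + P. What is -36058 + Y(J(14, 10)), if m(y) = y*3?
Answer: 537242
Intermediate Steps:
J(P, V) = P + P² (J(P, V) = P² + P = P + P²)
m(y) = 3*y
Y(x) = 13*x² (Y(x) = ((3*4)*x + x)*x = (12*x + x)*x = (13*x)*x = 13*x²)
-36058 + Y(J(14, 10)) = -36058 + 13*(14*(1 + 14))² = -36058 + 13*(14*15)² = -36058 + 13*210² = -36058 + 13*44100 = -36058 + 573300 = 537242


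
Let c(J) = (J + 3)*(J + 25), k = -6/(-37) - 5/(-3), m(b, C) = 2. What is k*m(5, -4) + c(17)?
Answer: 93646/111 ≈ 843.66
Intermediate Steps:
k = 203/111 (k = -6*(-1/37) - 5*(-⅓) = 6/37 + 5/3 = 203/111 ≈ 1.8288)
c(J) = (3 + J)*(25 + J)
k*m(5, -4) + c(17) = (203/111)*2 + (75 + 17² + 28*17) = 406/111 + (75 + 289 + 476) = 406/111 + 840 = 93646/111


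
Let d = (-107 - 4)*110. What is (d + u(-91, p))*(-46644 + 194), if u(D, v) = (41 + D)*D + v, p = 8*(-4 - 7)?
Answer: 359894600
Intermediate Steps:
p = -88 (p = 8*(-11) = -88)
u(D, v) = v + D*(41 + D) (u(D, v) = D*(41 + D) + v = v + D*(41 + D))
d = -12210 (d = -111*110 = -12210)
(d + u(-91, p))*(-46644 + 194) = (-12210 + (-88 + (-91)² + 41*(-91)))*(-46644 + 194) = (-12210 + (-88 + 8281 - 3731))*(-46450) = (-12210 + 4462)*(-46450) = -7748*(-46450) = 359894600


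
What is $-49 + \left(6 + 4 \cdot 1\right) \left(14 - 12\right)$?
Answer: $-29$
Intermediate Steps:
$-49 + \left(6 + 4 \cdot 1\right) \left(14 - 12\right) = -49 + \left(6 + 4\right) \left(14 - 12\right) = -49 + 10 \cdot 2 = -49 + 20 = -29$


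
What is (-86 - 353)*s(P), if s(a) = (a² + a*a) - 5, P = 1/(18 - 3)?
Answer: 492997/225 ≈ 2191.1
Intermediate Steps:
P = 1/15 ≈ 0.066667
s(a) = -5 + 2*a² (s(a) = (a² + a²) - 5 = 2*a² - 5 = -5 + 2*a²)
(-86 - 353)*s(P) = (-86 - 353)*(-5 + 2*(1/15)²) = -439*(-5 + 2*(1/225)) = -439*(-5 + 2/225) = -439*(-1123/225) = 492997/225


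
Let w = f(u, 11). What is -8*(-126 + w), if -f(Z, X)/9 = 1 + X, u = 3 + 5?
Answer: 1872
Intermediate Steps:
u = 8
f(Z, X) = -9 - 9*X (f(Z, X) = -9*(1 + X) = -9 - 9*X)
w = -108 (w = -9 - 9*11 = -9 - 99 = -108)
-8*(-126 + w) = -8*(-126 - 108) = -8*(-234) = 1872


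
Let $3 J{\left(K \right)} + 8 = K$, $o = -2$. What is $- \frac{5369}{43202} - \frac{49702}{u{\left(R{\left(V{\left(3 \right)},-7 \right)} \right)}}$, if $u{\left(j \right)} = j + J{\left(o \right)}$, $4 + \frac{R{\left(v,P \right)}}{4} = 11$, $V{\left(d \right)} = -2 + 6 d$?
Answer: $- \frac{3221037359}{1598474} \approx -2015.1$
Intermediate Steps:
$J{\left(K \right)} = - \frac{8}{3} + \frac{K}{3}$
$R{\left(v,P \right)} = 28$ ($R{\left(v,P \right)} = -16 + 4 \cdot 11 = -16 + 44 = 28$)
$u{\left(j \right)} = - \frac{10}{3} + j$ ($u{\left(j \right)} = j + \left(- \frac{8}{3} + \frac{1}{3} \left(-2\right)\right) = j - \frac{10}{3} = - \frac{10}{3} + j$)
$- \frac{5369}{43202} - \frac{49702}{u{\left(R{\left(V{\left(3 \right)},-7 \right)} \right)}} = - \frac{5369}{43202} - \frac{49702}{- \frac{10}{3} + 28} = \left(-5369\right) \frac{1}{43202} - \frac{49702}{\frac{74}{3}} = - \frac{5369}{43202} - \frac{74553}{37} = - \frac{3221037359}{1598474}$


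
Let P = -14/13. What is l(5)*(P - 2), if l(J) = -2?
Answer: 80/13 ≈ 6.1538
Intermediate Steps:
P = -14/13 (P = -14*1/13 = -14/13 ≈ -1.0769)
l(5)*(P - 2) = -2*(-14/13 - 2) = -2*(-40/13) = 80/13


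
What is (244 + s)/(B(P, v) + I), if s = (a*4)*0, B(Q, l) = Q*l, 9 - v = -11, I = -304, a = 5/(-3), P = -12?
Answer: -61/136 ≈ -0.44853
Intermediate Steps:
a = -5/3 (a = 5*(-1/3) = -5/3 ≈ -1.6667)
v = 20 (v = 9 - 1*(-11) = 9 + 11 = 20)
s = 0 (s = -5/3*4*0 = -20/3*0 = 0)
(244 + s)/(B(P, v) + I) = (244 + 0)/(-12*20 - 304) = 244/(-240 - 304) = 244/(-544) = 244*(-1/544) = -61/136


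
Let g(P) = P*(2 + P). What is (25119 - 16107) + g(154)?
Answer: 33036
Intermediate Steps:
(25119 - 16107) + g(154) = (25119 - 16107) + 154*(2 + 154) = 9012 + 154*156 = 9012 + 24024 = 33036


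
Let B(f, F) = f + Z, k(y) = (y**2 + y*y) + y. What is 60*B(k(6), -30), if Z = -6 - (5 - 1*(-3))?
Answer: 3840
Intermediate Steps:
k(y) = y + 2*y**2 (k(y) = (y**2 + y**2) + y = 2*y**2 + y = y + 2*y**2)
Z = -14 (Z = -6 - (5 + 3) = -6 - 1*8 = -6 - 8 = -14)
B(f, F) = -14 + f (B(f, F) = f - 14 = -14 + f)
60*B(k(6), -30) = 60*(-14 + 6*(1 + 2*6)) = 60*(-14 + 6*(1 + 12)) = 60*(-14 + 6*13) = 60*(-14 + 78) = 60*64 = 3840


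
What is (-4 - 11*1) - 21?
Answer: -36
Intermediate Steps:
(-4 - 11*1) - 21 = (-4 - 11) - 21 = -15 - 21 = -36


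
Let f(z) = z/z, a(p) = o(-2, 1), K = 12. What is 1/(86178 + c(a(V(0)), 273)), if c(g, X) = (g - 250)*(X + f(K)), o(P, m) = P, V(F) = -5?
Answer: 1/17130 ≈ 5.8377e-5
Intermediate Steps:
a(p) = -2
f(z) = 1
c(g, X) = (1 + X)*(-250 + g) (c(g, X) = (g - 250)*(X + 1) = (-250 + g)*(1 + X) = (1 + X)*(-250 + g))
1/(86178 + c(a(V(0)), 273)) = 1/(86178 + (-250 - 2 - 250*273 + 273*(-2))) = 1/(86178 + (-250 - 2 - 68250 - 546)) = 1/(86178 - 69048) = 1/17130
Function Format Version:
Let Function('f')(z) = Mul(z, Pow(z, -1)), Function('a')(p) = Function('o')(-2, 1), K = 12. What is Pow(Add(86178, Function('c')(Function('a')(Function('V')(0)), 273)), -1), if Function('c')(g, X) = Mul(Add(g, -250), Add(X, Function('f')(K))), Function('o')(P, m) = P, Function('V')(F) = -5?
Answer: Rational(1, 17130) ≈ 5.8377e-5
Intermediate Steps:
Function('a')(p) = -2
Function('f')(z) = 1
Function('c')(g, X) = Mul(Add(1, X), Add(-250, g)) (Function('c')(g, X) = Mul(Add(g, -250), Add(X, 1)) = Mul(Add(-250, g), Add(1, X)) = Mul(Add(1, X), Add(-250, g)))
Pow(Add(86178, Function('c')(Function('a')(Function('V')(0)), 273)), -1) = Pow(Add(86178, Add(-250, -2, Mul(-250, 273), Mul(273, -2))), -1) = Pow(Add(86178, Add(-250, -2, -68250, -546)), -1) = Pow(Add(86178, -69048), -1) = Pow(17130, -1) = Rational(1, 17130)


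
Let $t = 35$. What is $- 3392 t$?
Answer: $-118720$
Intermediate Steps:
$- 3392 t = \left(-3392\right) 35 = -118720$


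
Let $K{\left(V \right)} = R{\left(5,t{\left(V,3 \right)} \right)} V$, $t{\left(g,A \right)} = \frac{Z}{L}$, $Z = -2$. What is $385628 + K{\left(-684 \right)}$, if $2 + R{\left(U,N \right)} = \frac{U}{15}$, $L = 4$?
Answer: $386768$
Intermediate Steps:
$t{\left(g,A \right)} = - \frac{1}{2}$ ($t{\left(g,A \right)} = - \frac{2}{4} = \left(-2\right) \frac{1}{4} = - \frac{1}{2}$)
$R{\left(U,N \right)} = -2 + \frac{U}{15}$
$K{\left(V \right)} = - \frac{5 V}{3}$ ($K{\left(V \right)} = \left(-2 + \frac{1}{15} \cdot 5\right) V = \left(-2 + \frac{1}{3}\right) V = - \frac{5 V}{3}$)
$385628 + K{\left(-684 \right)} = 385628 - -1140 = 385628 + 1140 = 386768$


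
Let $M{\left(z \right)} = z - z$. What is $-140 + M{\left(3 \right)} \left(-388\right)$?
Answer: $-140$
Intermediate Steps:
$M{\left(z \right)} = 0$
$-140 + M{\left(3 \right)} \left(-388\right) = -140 + 0 \left(-388\right) = -140 + 0 = -140$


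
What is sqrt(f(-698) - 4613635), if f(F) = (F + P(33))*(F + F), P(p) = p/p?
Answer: I*sqrt(3640623) ≈ 1908.0*I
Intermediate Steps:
P(p) = 1
f(F) = 2*F*(1 + F) (f(F) = (F + 1)*(F + F) = (1 + F)*(2*F) = 2*F*(1 + F))
sqrt(f(-698) - 4613635) = sqrt(2*(-698)*(1 - 698) - 4613635) = sqrt(2*(-698)*(-697) - 4613635) = sqrt(973012 - 4613635) = sqrt(-3640623) = I*sqrt(3640623)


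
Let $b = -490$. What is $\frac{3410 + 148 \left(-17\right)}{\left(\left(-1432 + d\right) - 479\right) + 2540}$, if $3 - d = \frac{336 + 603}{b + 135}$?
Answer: $\frac{317370}{225299} \approx 1.4087$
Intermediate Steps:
$d = \frac{2004}{355}$ ($d = 3 - \frac{336 + 603}{-490 + 135} = 3 - \frac{939}{-355} = 3 - 939 \left(- \frac{1}{355}\right) = 3 - - \frac{939}{355} = 3 + \frac{939}{355} = \frac{2004}{355} \approx 5.6451$)
$\frac{3410 + 148 \left(-17\right)}{\left(\left(-1432 + d\right) - 479\right) + 2540} = \frac{3410 + 148 \left(-17\right)}{\left(\left(-1432 + \frac{2004}{355}\right) - 479\right) + 2540} = \frac{3410 - 2516}{\left(- \frac{506356}{355} - 479\right) + 2540} = \frac{894}{- \frac{676401}{355} + 2540} = \frac{894}{\frac{225299}{355}} = 894 \cdot \frac{355}{225299} = \frac{317370}{225299}$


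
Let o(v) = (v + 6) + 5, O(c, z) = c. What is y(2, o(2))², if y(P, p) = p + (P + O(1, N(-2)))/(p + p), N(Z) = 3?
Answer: 116281/676 ≈ 172.01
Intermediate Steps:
o(v) = 11 + v (o(v) = (6 + v) + 5 = 11 + v)
y(P, p) = p + (1 + P)/(2*p) (y(P, p) = p + (P + 1)/(p + p) = p + (1 + P)/((2*p)) = p + (1 + P)*(1/(2*p)) = p + (1 + P)/(2*p))
y(2, o(2))² = ((1 + 2 + 2*(11 + 2)²)/(2*(11 + 2)))² = ((½)*(1 + 2 + 2*13²)/13)² = ((½)*(1/13)*(1 + 2 + 2*169))² = ((½)*(1/13)*(1 + 2 + 338))² = ((½)*(1/13)*341)² = (341/26)² = 116281/676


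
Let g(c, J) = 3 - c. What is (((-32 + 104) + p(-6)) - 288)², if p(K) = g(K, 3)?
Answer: 42849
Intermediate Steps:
p(K) = 3 - K
(((-32 + 104) + p(-6)) - 288)² = (((-32 + 104) + (3 - 1*(-6))) - 288)² = ((72 + (3 + 6)) - 288)² = ((72 + 9) - 288)² = (81 - 288)² = (-207)² = 42849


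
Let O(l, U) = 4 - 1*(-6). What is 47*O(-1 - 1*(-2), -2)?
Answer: 470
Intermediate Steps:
O(l, U) = 10 (O(l, U) = 4 + 6 = 10)
47*O(-1 - 1*(-2), -2) = 47*10 = 470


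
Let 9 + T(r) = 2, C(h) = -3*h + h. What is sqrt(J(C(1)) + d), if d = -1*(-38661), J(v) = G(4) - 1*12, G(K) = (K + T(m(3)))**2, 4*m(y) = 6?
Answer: sqrt(38658) ≈ 196.62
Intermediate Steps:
m(y) = 3/2 (m(y) = (1/4)*6 = 3/2)
C(h) = -2*h
T(r) = -7 (T(r) = -9 + 2 = -7)
G(K) = (-7 + K)**2 (G(K) = (K - 7)**2 = (-7 + K)**2)
J(v) = -3 (J(v) = (-7 + 4)**2 - 1*12 = (-3)**2 - 12 = 9 - 12 = -3)
d = 38661
sqrt(J(C(1)) + d) = sqrt(-3 + 38661) = sqrt(38658)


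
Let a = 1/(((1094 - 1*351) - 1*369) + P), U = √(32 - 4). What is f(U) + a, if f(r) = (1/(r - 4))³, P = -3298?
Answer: 4562/19737 + 19*√7/216 ≈ 0.46387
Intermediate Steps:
U = 2*√7 (U = √28 = 2*√7 ≈ 5.2915)
f(r) = (-4 + r)⁻³ (f(r) = (1/(-4 + r))³ = (-4 + r)⁻³)
a = -1/2924 (a = 1/(((1094 - 1*351) - 1*369) - 3298) = 1/(((1094 - 351) - 369) - 3298) = 1/((743 - 369) - 3298) = 1/(374 - 3298) = 1/(-2924) = -1/2924 ≈ -0.00034200)
f(U) + a = (-4 + 2*√7)⁻³ - 1/2924 = -1/2924 + (-4 + 2*√7)⁻³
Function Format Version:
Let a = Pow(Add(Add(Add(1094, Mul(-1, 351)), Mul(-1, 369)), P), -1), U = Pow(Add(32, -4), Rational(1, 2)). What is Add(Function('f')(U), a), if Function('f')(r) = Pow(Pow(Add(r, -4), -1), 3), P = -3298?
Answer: Add(Rational(4562, 19737), Mul(Rational(19, 216), Pow(7, Rational(1, 2)))) ≈ 0.46387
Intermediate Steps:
U = Mul(2, Pow(7, Rational(1, 2))) (U = Pow(28, Rational(1, 2)) = Mul(2, Pow(7, Rational(1, 2))) ≈ 5.2915)
Function('f')(r) = Pow(Add(-4, r), -3) (Function('f')(r) = Pow(Pow(Add(-4, r), -1), 3) = Pow(Add(-4, r), -3))
a = Rational(-1, 2924) (a = Pow(Add(Add(Add(1094, Mul(-1, 351)), Mul(-1, 369)), -3298), -1) = Pow(Add(Add(Add(1094, -351), -369), -3298), -1) = Pow(Add(Add(743, -369), -3298), -1) = Pow(Add(374, -3298), -1) = Pow(-2924, -1) = Rational(-1, 2924) ≈ -0.00034200)
Add(Function('f')(U), a) = Add(Pow(Add(-4, Mul(2, Pow(7, Rational(1, 2)))), -3), Rational(-1, 2924)) = Add(Rational(-1, 2924), Pow(Add(-4, Mul(2, Pow(7, Rational(1, 2)))), -3))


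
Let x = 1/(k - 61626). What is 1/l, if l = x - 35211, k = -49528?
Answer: -111154/3913843495 ≈ -2.8400e-5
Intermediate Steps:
x = -1/111154 (x = 1/(-49528 - 61626) = 1/(-111154) = -1/111154 ≈ -8.9965e-6)
l = -3913843495/111154 (l = -1/111154 - 35211 = -3913843495/111154 ≈ -35211.)
1/l = 1/(-3913843495/111154) = -111154/3913843495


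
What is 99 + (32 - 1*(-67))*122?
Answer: 12177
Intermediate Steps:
99 + (32 - 1*(-67))*122 = 99 + (32 + 67)*122 = 99 + 99*122 = 99 + 12078 = 12177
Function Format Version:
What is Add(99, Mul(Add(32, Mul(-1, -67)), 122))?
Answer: 12177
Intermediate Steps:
Add(99, Mul(Add(32, Mul(-1, -67)), 122)) = Add(99, Mul(Add(32, 67), 122)) = Add(99, Mul(99, 122)) = Add(99, 12078) = 12177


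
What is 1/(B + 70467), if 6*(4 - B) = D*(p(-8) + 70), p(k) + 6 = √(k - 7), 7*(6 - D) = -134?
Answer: 30959439/2173439715241 + 1848*I*√15/2173439715241 ≈ 1.4244e-5 + 3.2931e-9*I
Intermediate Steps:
D = 176/7 (D = 6 - ⅐*(-134) = 6 + 134/7 = 176/7 ≈ 25.143)
p(k) = -6 + √(-7 + k) (p(k) = -6 + √(k - 7) = -6 + √(-7 + k))
B = -5548/21 - 88*I*√15/21 (B = 4 - 88*((-6 + √(-7 - 8)) + 70)/21 = 4 - 88*((-6 + √(-15)) + 70)/21 = 4 - 88*((-6 + I*√15) + 70)/21 = 4 - 88*(64 + I*√15)/21 = 4 - (11264/7 + 176*I*√15/7)/6 = 4 + (-5632/21 - 88*I*√15/21) = -5548/21 - 88*I*√15/21 ≈ -264.19 - 16.23*I)
1/(B + 70467) = 1/((-5548/21 - 88*I*√15/21) + 70467) = 1/(1474259/21 - 88*I*√15/21)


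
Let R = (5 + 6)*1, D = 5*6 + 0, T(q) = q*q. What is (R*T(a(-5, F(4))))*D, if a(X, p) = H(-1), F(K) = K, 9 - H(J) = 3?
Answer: 11880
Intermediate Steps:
H(J) = 6 (H(J) = 9 - 1*3 = 9 - 3 = 6)
a(X, p) = 6
T(q) = q**2
D = 30 (D = 30 + 0 = 30)
R = 11 (R = 11*1 = 11)
(R*T(a(-5, F(4))))*D = (11*6**2)*30 = (11*36)*30 = 396*30 = 11880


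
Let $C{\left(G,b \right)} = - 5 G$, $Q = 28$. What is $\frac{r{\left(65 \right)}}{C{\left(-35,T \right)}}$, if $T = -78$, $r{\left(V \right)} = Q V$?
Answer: $\frac{52}{5} \approx 10.4$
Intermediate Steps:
$r{\left(V \right)} = 28 V$
$\frac{r{\left(65 \right)}}{C{\left(-35,T \right)}} = \frac{28 \cdot 65}{\left(-5\right) \left(-35\right)} = \frac{1820}{175} = 1820 \cdot \frac{1}{175} = \frac{52}{5}$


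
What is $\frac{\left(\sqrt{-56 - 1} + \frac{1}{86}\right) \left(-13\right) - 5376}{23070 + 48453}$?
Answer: $- \frac{462349}{6150978} - \frac{13 i \sqrt{57}}{71523} \approx -0.075167 - 0.0013723 i$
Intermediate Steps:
$\frac{\left(\sqrt{-56 - 1} + \frac{1}{86}\right) \left(-13\right) - 5376}{23070 + 48453} = \frac{\left(\sqrt{-57} + \frac{1}{86}\right) \left(-13\right) - 5376}{71523} = \left(\left(i \sqrt{57} + \frac{1}{86}\right) \left(-13\right) - 5376\right) \frac{1}{71523} = \left(\left(\frac{1}{86} + i \sqrt{57}\right) \left(-13\right) - 5376\right) \frac{1}{71523} = \left(\left(- \frac{13}{86} - 13 i \sqrt{57}\right) - 5376\right) \frac{1}{71523} = \left(- \frac{462349}{86} - 13 i \sqrt{57}\right) \frac{1}{71523} = - \frac{462349}{6150978} - \frac{13 i \sqrt{57}}{71523}$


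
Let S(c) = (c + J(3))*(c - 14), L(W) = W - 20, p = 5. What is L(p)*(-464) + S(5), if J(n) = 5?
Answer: 6870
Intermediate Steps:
L(W) = -20 + W
S(c) = (-14 + c)*(5 + c) (S(c) = (c + 5)*(c - 14) = (5 + c)*(-14 + c) = (-14 + c)*(5 + c))
L(p)*(-464) + S(5) = (-20 + 5)*(-464) + (-70 + 5**2 - 9*5) = -15*(-464) + (-70 + 25 - 45) = 6960 - 90 = 6870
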